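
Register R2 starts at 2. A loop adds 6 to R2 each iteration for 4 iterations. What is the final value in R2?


Starting value: R2 = 2
  Iter 1: R2 = 2 + 6 = 8
  Iter 2: R2 = 8 + 6 = 14
  Iter 3: R2 = 14 + 6 = 20
  Iter 4: R2 = 20 + 6 = 26
Final: R2 = 26

26


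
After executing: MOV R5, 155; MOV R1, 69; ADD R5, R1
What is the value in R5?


Register state trace:
  MOV R5, 155  → R5 = 155
  MOV R1, 69  → R1 = 69
  ADD R5, R1  → R5 = 155 + 69 = 224
Final: R5 = 224

224


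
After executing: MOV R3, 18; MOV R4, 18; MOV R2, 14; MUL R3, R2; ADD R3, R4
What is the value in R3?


Register state trace:
  MOV R3, 18  → R3 = 18
  MOV R4, 18  → R4 = 18
  MOV R2, 14  → R2 = 14
  MUL R3, R2  → R3 = 18 * 14 = 252
  ADD R3, R4  → R3 = 252 + 18 = 270
Final: R3 = 270

270


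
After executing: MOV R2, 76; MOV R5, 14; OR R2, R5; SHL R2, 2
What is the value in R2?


Register state trace:
  MOV R2, 76  → R2 = 76 (0b01001100)
  MOV R5, 14  → R5 = 14 (0b00001110)
  OR R2, R5  → R2 = 76 OR 14 = 78 (0b01001110)
  SHL R2, 2  → R2 = 78 << 2 = 312
Final: R2 = 312

312


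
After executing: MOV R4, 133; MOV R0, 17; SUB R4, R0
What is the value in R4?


Register state trace:
  MOV R4, 133  → R4 = 133
  MOV R0, 17  → R0 = 17
  SUB R4, R0  → R4 = 133 - 17 = 116
Final: R4 = 116

116


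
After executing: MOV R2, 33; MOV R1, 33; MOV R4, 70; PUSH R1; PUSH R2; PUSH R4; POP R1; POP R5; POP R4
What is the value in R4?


Stack trace (top is rightmost):
  MOV R2, 33  → R2 = 33
  MOV R1, 33  → R1 = 33
  MOV R4, 70  → R4 = 70
  PUSH R1  → stack: [33]
  PUSH R2  → stack: [33, 33]
  PUSH R4  → stack: [33, 33, 70]
  POP R1  → R1 = 70, stack: [33, 33]
  POP R5  → R5 = 33, stack: [33]
  POP R4  → R4 = 33, stack: []
Final: R4 = 33

33


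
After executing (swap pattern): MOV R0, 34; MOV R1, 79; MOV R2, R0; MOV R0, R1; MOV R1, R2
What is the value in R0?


Register state trace (swap pattern):
  MOV R0, 34  → R0 = 34
  MOV R1, 79  → R1 = 79
  MOV R2, R0  → R2 = 34  (save R0)
  MOV R0, R1  → R0 = 79  (R0 gets R1's value)
  MOV R1, R2  → R1 = 34  (R1 gets saved value)
Final: R0 = 79

79


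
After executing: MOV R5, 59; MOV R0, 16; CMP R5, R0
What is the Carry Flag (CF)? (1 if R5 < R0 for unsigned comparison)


Register state trace:
  MOV R5, 59  → R5 = 59
  MOV R0, 16  → R0 = 16
  CMP R5, R0  → unsigned 59 - 16: no borrow
  59 >= 16, so CF = 0
CF = 0

0


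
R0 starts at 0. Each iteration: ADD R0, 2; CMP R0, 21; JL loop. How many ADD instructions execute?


Loop trace (R0 starts at 0, target 21, step 2):
  ADD #1: R0 = 0 + 2 = 2  → 2 < 21, loop
  ADD #2: R0 = 2 + 2 = 4  → 4 < 21, loop
  ADD #3: R0 = 4 + 2 = 6  → 6 < 21, loop
  ADD #4: R0 = 6 + 2 = 8  → 8 < 21, loop
  ADD #5: R0 = 8 + 2 = 10  → 10 < 21, loop
  ADD #6: R0 = 10 + 2 = 12  → 12 < 21, loop
  ADD #7: R0 = 12 + 2 = 14  → 14 < 21, loop
  ADD #8: R0 = 14 + 2 = 16  → 16 < 21, loop
  ADD #9: R0 = 16 + 2 = 18  → 18 < 21, loop
  ADD #10: R0 = 18 + 2 = 20  → 20 < 21, loop
  ADD #11: R0 = 20 + 2 = 22  → 22 >= 21, exit
Total ADD instructions: 11

11


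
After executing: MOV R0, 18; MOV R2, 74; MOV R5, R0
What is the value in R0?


Register state trace:
  MOV R0, 18  → R0 = 18
  MOV R2, 74  → R2 = 74
  MOV R5, R0  → R5 = 18
Final: R0 = 18

18


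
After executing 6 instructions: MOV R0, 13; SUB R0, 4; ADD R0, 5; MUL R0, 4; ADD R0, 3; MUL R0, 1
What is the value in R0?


Register state trace:
  MOV R0, 13  → R0 = 13
  SUB R0, 4  → R0 = 13 - 4 = 9
  ADD R0, 5  → R0 = 9 + 5 = 14
  MUL R0, 4  → R0 = 14 * 4 = 56
  ADD R0, 3  → R0 = 56 + 3 = 59
  MUL R0, 1  → R0 = 59 * 1 = 59
Final: R0 = 59

59


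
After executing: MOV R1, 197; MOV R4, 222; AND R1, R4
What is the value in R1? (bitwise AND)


Register state trace:
  MOV R1, 197  → R1 = 197 (0b11000101)
  MOV R4, 222  → R4 = 222 (0b11011110)
  AND R1, R4  → R1 = 197 AND 222 = 196 (0b11000100)
Final: R1 = 196

196


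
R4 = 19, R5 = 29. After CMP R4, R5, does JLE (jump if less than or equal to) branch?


Trace:
  R4 = 19, R5 = 29
  CMP R4, R5  → compares 19 vs 29
  JLE checks: is 19 less than or equal to 29?
  19 < 29, so condition is true
Branch taken: Yes

Yes


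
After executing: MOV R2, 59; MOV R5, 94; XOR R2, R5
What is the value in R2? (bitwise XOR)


Register state trace:
  MOV R2, 59  → R2 = 59 (0b00111011)
  MOV R5, 94  → R5 = 94 (0b01011110)
  XOR R2, R5  → R2 = 59 XOR 94 = 101 (0b01100101)
Final: R2 = 101

101


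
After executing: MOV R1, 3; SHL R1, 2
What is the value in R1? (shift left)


Register state trace:
  MOV R1, 3  → R1 = 3
  SHL R1, 2  → R1 = 3 << 2 = 3 * 2^2 = 12
Final: R1 = 12

12


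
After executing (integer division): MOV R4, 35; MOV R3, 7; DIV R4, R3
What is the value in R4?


Register state trace:
  MOV R4, 35  → R4 = 35
  MOV R3, 7  → R3 = 7
  DIV R4, R3  → R4 = 35 // 7 = 5
Final: R4 = 5

5


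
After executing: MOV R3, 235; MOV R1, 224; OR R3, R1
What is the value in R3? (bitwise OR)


Register state trace:
  MOV R3, 235  → R3 = 235 (0b11101011)
  MOV R1, 224  → R1 = 224 (0b11100000)
  OR R3, R1   → R3 = 235 OR 224 = 235 (0b11101011)
Final: R3 = 235

235


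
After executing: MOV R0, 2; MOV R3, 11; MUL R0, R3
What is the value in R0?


Register state trace:
  MOV R0, 2  → R0 = 2
  MOV R3, 11  → R3 = 11
  MUL R0, R3  → R0 = 2 * 11 = 22
Final: R0 = 22

22


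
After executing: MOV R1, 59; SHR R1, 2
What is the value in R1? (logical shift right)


Register state trace:
  MOV R1, 59  → R1 = 59
  SHR R1, 2  → R1 = 59 >> 2 = 59 // 2^2 = 14
Final: R1 = 14

14


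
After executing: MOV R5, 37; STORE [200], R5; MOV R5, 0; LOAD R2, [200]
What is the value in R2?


Register and memory trace:
  MOV R5, 37  → R5 = 37
  STORE [200], R5  → mem[200] = 37
  MOV R5, 0  → R5 = 0
  LOAD R2, [200]  → R2 = mem[200] = 37
Final: R2 = 37

37


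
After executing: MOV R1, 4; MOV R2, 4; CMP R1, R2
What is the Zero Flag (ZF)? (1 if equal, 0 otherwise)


Register state trace:
  MOV R1, 4  → R1 = 4
  MOV R2, 4  → R2 = 4
  CMP R1, R2  → computes 4 - 4 = 0
  Result is zero, so values are equal
ZF = 1

1


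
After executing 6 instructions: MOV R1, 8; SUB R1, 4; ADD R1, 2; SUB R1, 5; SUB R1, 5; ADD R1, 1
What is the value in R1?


Register state trace:
  MOV R1, 8  → R1 = 8
  SUB R1, 4  → R1 = 8 - 4 = 4
  ADD R1, 2  → R1 = 4 + 2 = 6
  SUB R1, 5  → R1 = 6 - 5 = 1
  SUB R1, 5  → R1 = 1 - 5 = -4
  ADD R1, 1  → R1 = -4 + 1 = -3
Final: R1 = -3

-3


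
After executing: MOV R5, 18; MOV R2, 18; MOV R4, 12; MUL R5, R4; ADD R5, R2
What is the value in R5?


Register state trace:
  MOV R5, 18  → R5 = 18
  MOV R2, 18  → R2 = 18
  MOV R4, 12  → R4 = 12
  MUL R5, R4  → R5 = 18 * 12 = 216
  ADD R5, R2  → R5 = 216 + 18 = 234
Final: R5 = 234

234


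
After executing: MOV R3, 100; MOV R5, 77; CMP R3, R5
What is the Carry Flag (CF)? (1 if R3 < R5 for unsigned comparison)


Register state trace:
  MOV R3, 100  → R3 = 100
  MOV R5, 77  → R5 = 77
  CMP R3, R5  → unsigned 100 - 77: no borrow
  100 >= 77, so CF = 0
CF = 0

0


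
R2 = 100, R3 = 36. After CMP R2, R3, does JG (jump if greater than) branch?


Trace:
  R2 = 100, R3 = 36
  CMP R2, R3  → compares 100 vs 36
  JG checks: is 100 greater than 36?
  100 > 36, so condition is true
Branch taken: Yes

Yes


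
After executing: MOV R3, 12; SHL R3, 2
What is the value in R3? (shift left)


Register state trace:
  MOV R3, 12  → R3 = 12
  SHL R3, 2  → R3 = 12 << 2 = 12 * 2^2 = 48
Final: R3 = 48

48


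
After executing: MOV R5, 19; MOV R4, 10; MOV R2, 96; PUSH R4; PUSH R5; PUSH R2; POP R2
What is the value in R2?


Stack trace (top is rightmost):
  MOV R5, 19  → R5 = 19
  MOV R4, 10  → R4 = 10
  MOV R2, 96  → R2 = 96
  PUSH R4  → stack: [10]
  PUSH R5  → stack: [10, 19]
  PUSH R2  → stack: [10, 19, 96]
  POP R2  → R2 = 96, stack: [10, 19]
Final: R2 = 96

96


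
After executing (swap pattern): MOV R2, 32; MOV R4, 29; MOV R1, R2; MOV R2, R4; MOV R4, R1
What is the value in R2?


Register state trace (swap pattern):
  MOV R2, 32  → R2 = 32
  MOV R4, 29  → R4 = 29
  MOV R1, R2  → R1 = 32  (save R2)
  MOV R2, R4  → R2 = 29  (R2 gets R4's value)
  MOV R4, R1  → R4 = 32  (R4 gets saved value)
Final: R2 = 29

29


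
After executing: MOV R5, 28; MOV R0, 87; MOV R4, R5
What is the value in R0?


Register state trace:
  MOV R5, 28  → R5 = 28
  MOV R0, 87  → R0 = 87
  MOV R4, R5  → R4 = 28
Final: R0 = 87

87


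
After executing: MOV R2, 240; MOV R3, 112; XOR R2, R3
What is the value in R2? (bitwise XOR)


Register state trace:
  MOV R2, 240  → R2 = 240 (0b11110000)
  MOV R3, 112  → R3 = 112 (0b01110000)
  XOR R2, R3  → R2 = 240 XOR 112 = 128 (0b10000000)
Final: R2 = 128

128


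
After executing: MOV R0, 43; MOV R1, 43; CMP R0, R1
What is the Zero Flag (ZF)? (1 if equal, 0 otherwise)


Register state trace:
  MOV R0, 43  → R0 = 43
  MOV R1, 43  → R1 = 43
  CMP R0, R1  → computes 43 - 43 = 0
  Result is zero, so values are equal
ZF = 1

1


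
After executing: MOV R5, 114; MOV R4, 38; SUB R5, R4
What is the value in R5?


Register state trace:
  MOV R5, 114  → R5 = 114
  MOV R4, 38  → R4 = 38
  SUB R5, R4  → R5 = 114 - 38 = 76
Final: R5 = 76

76


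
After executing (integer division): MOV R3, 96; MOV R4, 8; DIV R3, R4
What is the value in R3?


Register state trace:
  MOV R3, 96  → R3 = 96
  MOV R4, 8  → R4 = 8
  DIV R3, R4  → R3 = 96 // 8 = 12
Final: R3 = 12

12


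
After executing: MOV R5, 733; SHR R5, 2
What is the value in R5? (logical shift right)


Register state trace:
  MOV R5, 733  → R5 = 733
  SHR R5, 2  → R5 = 733 >> 2 = 733 // 2^2 = 183
Final: R5 = 183

183


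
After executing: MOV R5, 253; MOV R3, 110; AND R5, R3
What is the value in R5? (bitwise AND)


Register state trace:
  MOV R5, 253  → R5 = 253 (0b11111101)
  MOV R3, 110  → R3 = 110 (0b01101110)
  AND R5, R3  → R5 = 253 AND 110 = 108 (0b01101100)
Final: R5 = 108

108


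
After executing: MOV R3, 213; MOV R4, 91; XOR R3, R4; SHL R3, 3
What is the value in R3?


Register state trace:
  MOV R3, 213  → R3 = 213 (0b11010101)
  MOV R4, 91  → R4 = 91 (0b01011011)
  XOR R3, R4  → R3 = 213 XOR 91 = 142 (0b10001110)
  SHL R3, 3  → R3 = 142 << 3 = 1136
Final: R3 = 1136

1136


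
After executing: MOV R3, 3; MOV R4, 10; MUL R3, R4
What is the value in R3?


Register state trace:
  MOV R3, 3  → R3 = 3
  MOV R4, 10  → R4 = 10
  MUL R3, R4  → R3 = 3 * 10 = 30
Final: R3 = 30

30


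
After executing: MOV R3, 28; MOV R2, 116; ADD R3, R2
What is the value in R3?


Register state trace:
  MOV R3, 28  → R3 = 28
  MOV R2, 116  → R2 = 116
  ADD R3, R2  → R3 = 28 + 116 = 144
Final: R3 = 144

144


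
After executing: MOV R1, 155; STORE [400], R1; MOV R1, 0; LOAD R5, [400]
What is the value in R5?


Register and memory trace:
  MOV R1, 155  → R1 = 155
  STORE [400], R1  → mem[400] = 155
  MOV R1, 0  → R1 = 0
  LOAD R5, [400]  → R5 = mem[400] = 155
Final: R5 = 155

155


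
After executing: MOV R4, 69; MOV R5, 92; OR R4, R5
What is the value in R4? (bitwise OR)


Register state trace:
  MOV R4, 69  → R4 = 69 (0b01000101)
  MOV R5, 92  → R5 = 92 (0b01011100)
  OR R4, R5   → R4 = 69 OR 92 = 93 (0b01011101)
Final: R4 = 93

93


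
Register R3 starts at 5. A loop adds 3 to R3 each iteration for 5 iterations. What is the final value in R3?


Starting value: R3 = 5
  Iter 1: R3 = 5 + 3 = 8
  Iter 2: R3 = 8 + 3 = 11
  Iter 3: R3 = 11 + 3 = 14
  Iter 4: R3 = 14 + 3 = 17
  Iter 5: R3 = 17 + 3 = 20
Final: R3 = 20

20


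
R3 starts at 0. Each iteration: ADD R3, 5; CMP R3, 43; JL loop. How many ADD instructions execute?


Loop trace (R3 starts at 0, target 43, step 5):
  ADD #1: R3 = 0 + 5 = 5  → 5 < 43, loop
  ADD #2: R3 = 5 + 5 = 10  → 10 < 43, loop
  ADD #3: R3 = 10 + 5 = 15  → 15 < 43, loop
  ADD #4: R3 = 15 + 5 = 20  → 20 < 43, loop
  ADD #5: R3 = 20 + 5 = 25  → 25 < 43, loop
  ADD #6: R3 = 25 + 5 = 30  → 30 < 43, loop
  ADD #7: R3 = 30 + 5 = 35  → 35 < 43, loop
  ADD #8: R3 = 35 + 5 = 40  → 40 < 43, loop
  ADD #9: R3 = 40 + 5 = 45  → 45 >= 43, exit
Total ADD instructions: 9

9


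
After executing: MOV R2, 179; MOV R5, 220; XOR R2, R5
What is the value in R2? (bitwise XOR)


Register state trace:
  MOV R2, 179  → R2 = 179 (0b10110011)
  MOV R5, 220  → R5 = 220 (0b11011100)
  XOR R2, R5  → R2 = 179 XOR 220 = 111 (0b01101111)
Final: R2 = 111

111


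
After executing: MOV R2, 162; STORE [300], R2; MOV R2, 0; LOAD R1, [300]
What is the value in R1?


Register and memory trace:
  MOV R2, 162  → R2 = 162
  STORE [300], R2  → mem[300] = 162
  MOV R2, 0  → R2 = 0
  LOAD R1, [300]  → R1 = mem[300] = 162
Final: R1 = 162

162


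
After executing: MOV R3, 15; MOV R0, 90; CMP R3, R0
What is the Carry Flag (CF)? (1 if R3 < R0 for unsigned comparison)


Register state trace:
  MOV R3, 15  → R3 = 15
  MOV R0, 90  → R0 = 90
  CMP R3, R0  → unsigned 15 - 90: borrow occurs
  15 < 90, so CF = 1
CF = 1

1


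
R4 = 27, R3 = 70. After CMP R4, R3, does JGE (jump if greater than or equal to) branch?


Trace:
  R4 = 27, R3 = 70
  CMP R4, R3  → compares 27 vs 70
  JGE checks: is 27 greater than or equal to 70?
  27 < 70, so condition is false
Branch taken: No

No


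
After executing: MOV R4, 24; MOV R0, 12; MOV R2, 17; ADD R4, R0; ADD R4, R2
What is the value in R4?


Register state trace:
  MOV R4, 24  → R4 = 24
  MOV R0, 12  → R0 = 12
  MOV R2, 17  → R2 = 17
  ADD R4, R0  → R4 = 24 + 12 = 36
  ADD R4, R2  → R4 = 36 + 17 = 53
Final: R4 = 53

53


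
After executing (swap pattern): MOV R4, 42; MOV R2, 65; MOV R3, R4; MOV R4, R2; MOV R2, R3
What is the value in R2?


Register state trace (swap pattern):
  MOV R4, 42  → R4 = 42
  MOV R2, 65  → R2 = 65
  MOV R3, R4  → R3 = 42  (save R4)
  MOV R4, R2  → R4 = 65  (R4 gets R2's value)
  MOV R2, R3  → R2 = 42  (R2 gets saved value)
Final: R2 = 42

42


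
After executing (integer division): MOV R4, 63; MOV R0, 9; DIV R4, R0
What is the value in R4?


Register state trace:
  MOV R4, 63  → R4 = 63
  MOV R0, 9  → R0 = 9
  DIV R4, R0  → R4 = 63 // 9 = 7
Final: R4 = 7

7


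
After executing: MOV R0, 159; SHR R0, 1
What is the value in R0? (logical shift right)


Register state trace:
  MOV R0, 159  → R0 = 159
  SHR R0, 1  → R0 = 159 >> 1 = 159 // 2^1 = 79
Final: R0 = 79

79


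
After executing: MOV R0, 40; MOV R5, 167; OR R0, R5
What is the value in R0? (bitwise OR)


Register state trace:
  MOV R0, 40  → R0 = 40 (0b00101000)
  MOV R5, 167  → R5 = 167 (0b10100111)
  OR R0, R5   → R0 = 40 OR 167 = 175 (0b10101111)
Final: R0 = 175

175


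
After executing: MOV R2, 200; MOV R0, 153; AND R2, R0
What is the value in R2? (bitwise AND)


Register state trace:
  MOV R2, 200  → R2 = 200 (0b11001000)
  MOV R0, 153  → R0 = 153 (0b10011001)
  AND R2, R0  → R2 = 200 AND 153 = 136 (0b10001000)
Final: R2 = 136

136


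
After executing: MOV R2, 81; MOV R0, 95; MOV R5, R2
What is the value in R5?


Register state trace:
  MOV R2, 81  → R2 = 81
  MOV R0, 95  → R0 = 95
  MOV R5, R2  → R5 = 81
Final: R5 = 81

81


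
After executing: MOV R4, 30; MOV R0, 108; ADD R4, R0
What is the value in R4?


Register state trace:
  MOV R4, 30  → R4 = 30
  MOV R0, 108  → R0 = 108
  ADD R4, R0  → R4 = 30 + 108 = 138
Final: R4 = 138

138


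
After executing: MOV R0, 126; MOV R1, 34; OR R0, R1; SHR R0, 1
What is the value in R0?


Register state trace:
  MOV R0, 126  → R0 = 126 (0b01111110)
  MOV R1, 34  → R1 = 34 (0b00100010)
  OR R0, R1  → R0 = 126 OR 34 = 126 (0b01111110)
  SHR R0, 1  → R0 = 126 >> 1 = 63
Final: R0 = 63

63


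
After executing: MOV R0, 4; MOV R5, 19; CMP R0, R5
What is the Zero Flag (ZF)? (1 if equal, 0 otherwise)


Register state trace:
  MOV R0, 4  → R0 = 4
  MOV R5, 19  → R5 = 19
  CMP R0, R5  → computes 4 - 19 = -15
  Result is nonzero, so values are not equal
ZF = 0

0


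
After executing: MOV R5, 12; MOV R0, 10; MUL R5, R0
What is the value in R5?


Register state trace:
  MOV R5, 12  → R5 = 12
  MOV R0, 10  → R0 = 10
  MUL R5, R0  → R5 = 12 * 10 = 120
Final: R5 = 120

120


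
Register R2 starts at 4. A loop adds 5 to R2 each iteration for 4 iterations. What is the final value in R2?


Starting value: R2 = 4
  Iter 1: R2 = 4 + 5 = 9
  Iter 2: R2 = 9 + 5 = 14
  Iter 3: R2 = 14 + 5 = 19
  Iter 4: R2 = 19 + 5 = 24
Final: R2 = 24

24


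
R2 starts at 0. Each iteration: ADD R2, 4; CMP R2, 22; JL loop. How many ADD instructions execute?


Loop trace (R2 starts at 0, target 22, step 4):
  ADD #1: R2 = 0 + 4 = 4  → 4 < 22, loop
  ADD #2: R2 = 4 + 4 = 8  → 8 < 22, loop
  ADD #3: R2 = 8 + 4 = 12  → 12 < 22, loop
  ADD #4: R2 = 12 + 4 = 16  → 16 < 22, loop
  ADD #5: R2 = 16 + 4 = 20  → 20 < 22, loop
  ADD #6: R2 = 20 + 4 = 24  → 24 >= 22, exit
Total ADD instructions: 6

6


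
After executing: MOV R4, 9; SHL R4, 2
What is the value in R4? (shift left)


Register state trace:
  MOV R4, 9  → R4 = 9
  SHL R4, 2  → R4 = 9 << 2 = 9 * 2^2 = 36
Final: R4 = 36

36


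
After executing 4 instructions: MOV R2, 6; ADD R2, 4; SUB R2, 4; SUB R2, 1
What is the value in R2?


Register state trace:
  MOV R2, 6  → R2 = 6
  ADD R2, 4  → R2 = 6 + 4 = 10
  SUB R2, 4  → R2 = 10 - 4 = 6
  SUB R2, 1  → R2 = 6 - 1 = 5
Final: R2 = 5

5


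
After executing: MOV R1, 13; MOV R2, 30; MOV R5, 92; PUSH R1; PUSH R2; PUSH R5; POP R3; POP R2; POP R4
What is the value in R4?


Stack trace (top is rightmost):
  MOV R1, 13  → R1 = 13
  MOV R2, 30  → R2 = 30
  MOV R5, 92  → R5 = 92
  PUSH R1  → stack: [13]
  PUSH R2  → stack: [13, 30]
  PUSH R5  → stack: [13, 30, 92]
  POP R3  → R3 = 92, stack: [13, 30]
  POP R2  → R2 = 30, stack: [13]
  POP R4  → R4 = 13, stack: []
Final: R4 = 13

13


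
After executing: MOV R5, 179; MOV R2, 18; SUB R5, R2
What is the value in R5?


Register state trace:
  MOV R5, 179  → R5 = 179
  MOV R2, 18  → R2 = 18
  SUB R5, R2  → R5 = 179 - 18 = 161
Final: R5 = 161

161


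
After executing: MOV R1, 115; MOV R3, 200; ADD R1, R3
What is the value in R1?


Register state trace:
  MOV R1, 115  → R1 = 115
  MOV R3, 200  → R3 = 200
  ADD R1, R3  → R1 = 115 + 200 = 315
Final: R1 = 315

315


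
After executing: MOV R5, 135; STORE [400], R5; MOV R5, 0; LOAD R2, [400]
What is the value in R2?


Register and memory trace:
  MOV R5, 135  → R5 = 135
  STORE [400], R5  → mem[400] = 135
  MOV R5, 0  → R5 = 0
  LOAD R2, [400]  → R2 = mem[400] = 135
Final: R2 = 135

135


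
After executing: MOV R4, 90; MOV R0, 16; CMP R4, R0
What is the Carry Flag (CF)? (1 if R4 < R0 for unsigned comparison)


Register state trace:
  MOV R4, 90  → R4 = 90
  MOV R0, 16  → R0 = 16
  CMP R4, R0  → unsigned 90 - 16: no borrow
  90 >= 16, so CF = 0
CF = 0

0


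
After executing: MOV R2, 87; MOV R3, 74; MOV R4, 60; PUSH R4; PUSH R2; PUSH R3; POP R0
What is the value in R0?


Stack trace (top is rightmost):
  MOV R2, 87  → R2 = 87
  MOV R3, 74  → R3 = 74
  MOV R4, 60  → R4 = 60
  PUSH R4  → stack: [60]
  PUSH R2  → stack: [60, 87]
  PUSH R3  → stack: [60, 87, 74]
  POP R0  → R0 = 74, stack: [60, 87]
Final: R0 = 74

74


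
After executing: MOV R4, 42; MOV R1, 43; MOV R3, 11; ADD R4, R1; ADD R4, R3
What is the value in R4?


Register state trace:
  MOV R4, 42  → R4 = 42
  MOV R1, 43  → R1 = 43
  MOV R3, 11  → R3 = 11
  ADD R4, R1  → R4 = 42 + 43 = 85
  ADD R4, R3  → R4 = 85 + 11 = 96
Final: R4 = 96

96


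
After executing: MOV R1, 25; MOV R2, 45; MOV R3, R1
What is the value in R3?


Register state trace:
  MOV R1, 25  → R1 = 25
  MOV R2, 45  → R2 = 45
  MOV R3, R1  → R3 = 25
Final: R3 = 25

25


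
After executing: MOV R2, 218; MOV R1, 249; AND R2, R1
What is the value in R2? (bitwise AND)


Register state trace:
  MOV R2, 218  → R2 = 218 (0b11011010)
  MOV R1, 249  → R1 = 249 (0b11111001)
  AND R2, R1  → R2 = 218 AND 249 = 216 (0b11011000)
Final: R2 = 216

216


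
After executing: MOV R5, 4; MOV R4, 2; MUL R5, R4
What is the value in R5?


Register state trace:
  MOV R5, 4  → R5 = 4
  MOV R4, 2  → R4 = 2
  MUL R5, R4  → R5 = 4 * 2 = 8
Final: R5 = 8

8


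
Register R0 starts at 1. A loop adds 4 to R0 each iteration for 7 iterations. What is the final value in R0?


Starting value: R0 = 1
  Iter 1: R0 = 1 + 4 = 5
  Iter 2: R0 = 5 + 4 = 9
  Iter 3: R0 = 9 + 4 = 13
  Iter 4: R0 = 13 + 4 = 17
  Iter 5: R0 = 17 + 4 = 21
  Iter 6: R0 = 21 + 4 = 25
  Iter 7: R0 = 25 + 4 = 29
Final: R0 = 29

29


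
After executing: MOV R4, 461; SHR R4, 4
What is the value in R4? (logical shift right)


Register state trace:
  MOV R4, 461  → R4 = 461
  SHR R4, 4  → R4 = 461 >> 4 = 461 // 2^4 = 28
Final: R4 = 28

28


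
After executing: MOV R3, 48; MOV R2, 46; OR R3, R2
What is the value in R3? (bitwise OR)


Register state trace:
  MOV R3, 48  → R3 = 48 (0b00110000)
  MOV R2, 46  → R2 = 46 (0b00101110)
  OR R3, R2   → R3 = 48 OR 46 = 62 (0b00111110)
Final: R3 = 62

62


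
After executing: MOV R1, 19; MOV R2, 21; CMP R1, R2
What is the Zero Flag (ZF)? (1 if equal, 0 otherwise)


Register state trace:
  MOV R1, 19  → R1 = 19
  MOV R2, 21  → R2 = 21
  CMP R1, R2  → computes 19 - 21 = -2
  Result is nonzero, so values are not equal
ZF = 0

0


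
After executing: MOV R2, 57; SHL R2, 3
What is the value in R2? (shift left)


Register state trace:
  MOV R2, 57  → R2 = 57
  SHL R2, 3  → R2 = 57 << 3 = 57 * 2^3 = 456
Final: R2 = 456

456


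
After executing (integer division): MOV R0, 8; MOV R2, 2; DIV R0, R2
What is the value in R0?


Register state trace:
  MOV R0, 8  → R0 = 8
  MOV R2, 2  → R2 = 2
  DIV R0, R2  → R0 = 8 // 2 = 4
Final: R0 = 4

4


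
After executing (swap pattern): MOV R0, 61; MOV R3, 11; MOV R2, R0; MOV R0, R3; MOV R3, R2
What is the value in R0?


Register state trace (swap pattern):
  MOV R0, 61  → R0 = 61
  MOV R3, 11  → R3 = 11
  MOV R2, R0  → R2 = 61  (save R0)
  MOV R0, R3  → R0 = 11  (R0 gets R3's value)
  MOV R3, R2  → R3 = 61  (R3 gets saved value)
Final: R0 = 11

11


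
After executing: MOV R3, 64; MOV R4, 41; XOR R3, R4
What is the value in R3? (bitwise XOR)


Register state trace:
  MOV R3, 64  → R3 = 64 (0b01000000)
  MOV R4, 41  → R4 = 41 (0b00101001)
  XOR R3, R4  → R3 = 64 XOR 41 = 105 (0b01101001)
Final: R3 = 105

105


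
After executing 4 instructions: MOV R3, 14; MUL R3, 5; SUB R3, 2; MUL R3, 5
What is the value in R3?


Register state trace:
  MOV R3, 14  → R3 = 14
  MUL R3, 5  → R3 = 14 * 5 = 70
  SUB R3, 2  → R3 = 70 - 2 = 68
  MUL R3, 5  → R3 = 68 * 5 = 340
Final: R3 = 340

340


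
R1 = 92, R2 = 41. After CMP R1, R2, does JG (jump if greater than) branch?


Trace:
  R1 = 92, R2 = 41
  CMP R1, R2  → compares 92 vs 41
  JG checks: is 92 greater than 41?
  92 > 41, so condition is true
Branch taken: Yes

Yes


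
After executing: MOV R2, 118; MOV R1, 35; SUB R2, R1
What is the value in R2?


Register state trace:
  MOV R2, 118  → R2 = 118
  MOV R1, 35  → R1 = 35
  SUB R2, R1  → R2 = 118 - 35 = 83
Final: R2 = 83

83


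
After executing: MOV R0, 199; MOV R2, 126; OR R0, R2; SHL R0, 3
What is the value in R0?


Register state trace:
  MOV R0, 199  → R0 = 199 (0b11000111)
  MOV R2, 126  → R2 = 126 (0b01111110)
  OR R0, R2  → R0 = 199 OR 126 = 255 (0b11111111)
  SHL R0, 3  → R0 = 255 << 3 = 2040
Final: R0 = 2040

2040


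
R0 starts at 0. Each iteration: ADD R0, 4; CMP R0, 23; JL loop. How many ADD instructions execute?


Loop trace (R0 starts at 0, target 23, step 4):
  ADD #1: R0 = 0 + 4 = 4  → 4 < 23, loop
  ADD #2: R0 = 4 + 4 = 8  → 8 < 23, loop
  ADD #3: R0 = 8 + 4 = 12  → 12 < 23, loop
  ADD #4: R0 = 12 + 4 = 16  → 16 < 23, loop
  ADD #5: R0 = 16 + 4 = 20  → 20 < 23, loop
  ADD #6: R0 = 20 + 4 = 24  → 24 >= 23, exit
Total ADD instructions: 6

6


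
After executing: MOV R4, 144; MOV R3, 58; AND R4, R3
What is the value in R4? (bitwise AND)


Register state trace:
  MOV R4, 144  → R4 = 144 (0b10010000)
  MOV R3, 58  → R3 = 58 (0b00111010)
  AND R4, R3  → R4 = 144 AND 58 = 16 (0b00010000)
Final: R4 = 16

16


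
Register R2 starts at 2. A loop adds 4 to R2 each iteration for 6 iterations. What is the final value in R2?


Starting value: R2 = 2
  Iter 1: R2 = 2 + 4 = 6
  Iter 2: R2 = 6 + 4 = 10
  Iter 3: R2 = 10 + 4 = 14
  Iter 4: R2 = 14 + 4 = 18
  Iter 5: R2 = 18 + 4 = 22
  Iter 6: R2 = 22 + 4 = 26
Final: R2 = 26

26


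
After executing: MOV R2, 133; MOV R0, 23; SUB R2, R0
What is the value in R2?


Register state trace:
  MOV R2, 133  → R2 = 133
  MOV R0, 23  → R0 = 23
  SUB R2, R0  → R2 = 133 - 23 = 110
Final: R2 = 110

110


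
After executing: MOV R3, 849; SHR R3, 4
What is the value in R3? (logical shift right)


Register state trace:
  MOV R3, 849  → R3 = 849
  SHR R3, 4  → R3 = 849 >> 4 = 849 // 2^4 = 53
Final: R3 = 53

53


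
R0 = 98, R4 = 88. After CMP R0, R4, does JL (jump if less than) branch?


Trace:
  R0 = 98, R4 = 88
  CMP R0, R4  → compares 98 vs 88
  JL checks: is 98 less than 88?
  98 > 88, so condition is false
Branch taken: No

No


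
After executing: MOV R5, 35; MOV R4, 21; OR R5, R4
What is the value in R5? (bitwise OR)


Register state trace:
  MOV R5, 35  → R5 = 35 (0b00100011)
  MOV R4, 21  → R4 = 21 (0b00010101)
  OR R5, R4   → R5 = 35 OR 21 = 55 (0b00110111)
Final: R5 = 55

55


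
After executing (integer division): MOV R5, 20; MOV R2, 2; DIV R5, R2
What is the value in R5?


Register state trace:
  MOV R5, 20  → R5 = 20
  MOV R2, 2  → R2 = 2
  DIV R5, R2  → R5 = 20 // 2 = 10
Final: R5 = 10

10


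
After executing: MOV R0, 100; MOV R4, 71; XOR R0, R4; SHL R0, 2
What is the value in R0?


Register state trace:
  MOV R0, 100  → R0 = 100 (0b01100100)
  MOV R4, 71  → R4 = 71 (0b01000111)
  XOR R0, R4  → R0 = 100 XOR 71 = 35 (0b00100011)
  SHL R0, 2  → R0 = 35 << 2 = 140
Final: R0 = 140

140


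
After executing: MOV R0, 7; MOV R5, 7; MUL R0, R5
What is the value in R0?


Register state trace:
  MOV R0, 7  → R0 = 7
  MOV R5, 7  → R5 = 7
  MUL R0, R5  → R0 = 7 * 7 = 49
Final: R0 = 49

49


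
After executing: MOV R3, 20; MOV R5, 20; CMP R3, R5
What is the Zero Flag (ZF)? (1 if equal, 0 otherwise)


Register state trace:
  MOV R3, 20  → R3 = 20
  MOV R5, 20  → R5 = 20
  CMP R3, R5  → computes 20 - 20 = 0
  Result is zero, so values are equal
ZF = 1

1


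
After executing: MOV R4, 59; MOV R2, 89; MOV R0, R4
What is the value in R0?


Register state trace:
  MOV R4, 59  → R4 = 59
  MOV R2, 89  → R2 = 89
  MOV R0, R4  → R0 = 59
Final: R0 = 59

59


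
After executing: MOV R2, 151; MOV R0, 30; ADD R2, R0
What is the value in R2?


Register state trace:
  MOV R2, 151  → R2 = 151
  MOV R0, 30  → R0 = 30
  ADD R2, R0  → R2 = 151 + 30 = 181
Final: R2 = 181

181


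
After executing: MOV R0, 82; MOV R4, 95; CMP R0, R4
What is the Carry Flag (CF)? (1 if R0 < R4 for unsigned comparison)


Register state trace:
  MOV R0, 82  → R0 = 82
  MOV R4, 95  → R4 = 95
  CMP R0, R4  → unsigned 82 - 95: borrow occurs
  82 < 95, so CF = 1
CF = 1

1


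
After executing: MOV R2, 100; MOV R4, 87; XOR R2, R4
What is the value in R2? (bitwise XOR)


Register state trace:
  MOV R2, 100  → R2 = 100 (0b01100100)
  MOV R4, 87  → R4 = 87 (0b01010111)
  XOR R2, R4  → R2 = 100 XOR 87 = 51 (0b00110011)
Final: R2 = 51

51


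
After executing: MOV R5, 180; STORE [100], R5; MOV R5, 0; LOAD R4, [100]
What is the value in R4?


Register and memory trace:
  MOV R5, 180  → R5 = 180
  STORE [100], R5  → mem[100] = 180
  MOV R5, 0  → R5 = 0
  LOAD R4, [100]  → R4 = mem[100] = 180
Final: R4 = 180

180


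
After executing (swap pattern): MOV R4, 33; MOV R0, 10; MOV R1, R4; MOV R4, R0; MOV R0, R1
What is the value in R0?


Register state trace (swap pattern):
  MOV R4, 33  → R4 = 33
  MOV R0, 10  → R0 = 10
  MOV R1, R4  → R1 = 33  (save R4)
  MOV R4, R0  → R4 = 10  (R4 gets R0's value)
  MOV R0, R1  → R0 = 33  (R0 gets saved value)
Final: R0 = 33

33


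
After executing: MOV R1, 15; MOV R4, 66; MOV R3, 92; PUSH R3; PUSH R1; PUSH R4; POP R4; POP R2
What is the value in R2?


Stack trace (top is rightmost):
  MOV R1, 15  → R1 = 15
  MOV R4, 66  → R4 = 66
  MOV R3, 92  → R3 = 92
  PUSH R3  → stack: [92]
  PUSH R1  → stack: [92, 15]
  PUSH R4  → stack: [92, 15, 66]
  POP R4  → R4 = 66, stack: [92, 15]
  POP R2  → R2 = 15, stack: [92]
Final: R2 = 15

15


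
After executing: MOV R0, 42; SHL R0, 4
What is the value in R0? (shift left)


Register state trace:
  MOV R0, 42  → R0 = 42
  SHL R0, 4  → R0 = 42 << 4 = 42 * 2^4 = 672
Final: R0 = 672

672


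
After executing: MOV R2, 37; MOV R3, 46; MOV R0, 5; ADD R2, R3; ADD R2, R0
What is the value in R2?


Register state trace:
  MOV R2, 37  → R2 = 37
  MOV R3, 46  → R3 = 46
  MOV R0, 5  → R0 = 5
  ADD R2, R3  → R2 = 37 + 46 = 83
  ADD R2, R0  → R2 = 83 + 5 = 88
Final: R2 = 88

88


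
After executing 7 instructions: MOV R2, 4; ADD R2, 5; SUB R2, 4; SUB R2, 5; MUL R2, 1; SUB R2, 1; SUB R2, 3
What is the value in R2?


Register state trace:
  MOV R2, 4  → R2 = 4
  ADD R2, 5  → R2 = 4 + 5 = 9
  SUB R2, 4  → R2 = 9 - 4 = 5
  SUB R2, 5  → R2 = 5 - 5 = 0
  MUL R2, 1  → R2 = 0 * 1 = 0
  SUB R2, 1  → R2 = 0 - 1 = -1
  SUB R2, 3  → R2 = -1 - 3 = -4
Final: R2 = -4

-4


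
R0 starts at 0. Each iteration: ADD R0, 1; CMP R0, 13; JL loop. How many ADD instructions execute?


Loop trace (R0 starts at 0, target 13, step 1):
  ADD #1: R0 = 0 + 1 = 1  → 1 < 13, loop
  ADD #2: R0 = 1 + 1 = 2  → 2 < 13, loop
  ADD #3: R0 = 2 + 1 = 3  → 3 < 13, loop
  ADD #4: R0 = 3 + 1 = 4  → 4 < 13, loop
  ADD #5: R0 = 4 + 1 = 5  → 5 < 13, loop
  ADD #6: R0 = 5 + 1 = 6  → 6 < 13, loop
  ADD #7: R0 = 6 + 1 = 7  → 7 < 13, loop
  ADD #8: R0 = 7 + 1 = 8  → 8 < 13, loop
  ADD #9: R0 = 8 + 1 = 9  → 9 < 13, loop
  ADD #10: R0 = 9 + 1 = 10  → 10 < 13, loop
  ADD #11: R0 = 10 + 1 = 11  → 11 < 13, loop
  ADD #12: R0 = 11 + 1 = 12  → 12 < 13, loop
  ADD #13: R0 = 12 + 1 = 13  → 13 >= 13, exit
Total ADD instructions: 13

13


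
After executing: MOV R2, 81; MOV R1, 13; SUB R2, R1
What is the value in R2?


Register state trace:
  MOV R2, 81  → R2 = 81
  MOV R1, 13  → R1 = 13
  SUB R2, R1  → R2 = 81 - 13 = 68
Final: R2 = 68

68


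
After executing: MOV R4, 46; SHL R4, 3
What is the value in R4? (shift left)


Register state trace:
  MOV R4, 46  → R4 = 46
  SHL R4, 3  → R4 = 46 << 3 = 46 * 2^3 = 368
Final: R4 = 368

368


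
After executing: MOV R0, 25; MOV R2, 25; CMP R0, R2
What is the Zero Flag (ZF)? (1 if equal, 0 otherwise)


Register state trace:
  MOV R0, 25  → R0 = 25
  MOV R2, 25  → R2 = 25
  CMP R0, R2  → computes 25 - 25 = 0
  Result is zero, so values are equal
ZF = 1

1


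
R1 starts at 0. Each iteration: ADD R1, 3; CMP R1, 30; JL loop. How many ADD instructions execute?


Loop trace (R1 starts at 0, target 30, step 3):
  ADD #1: R1 = 0 + 3 = 3  → 3 < 30, loop
  ADD #2: R1 = 3 + 3 = 6  → 6 < 30, loop
  ADD #3: R1 = 6 + 3 = 9  → 9 < 30, loop
  ADD #4: R1 = 9 + 3 = 12  → 12 < 30, loop
  ADD #5: R1 = 12 + 3 = 15  → 15 < 30, loop
  ADD #6: R1 = 15 + 3 = 18  → 18 < 30, loop
  ADD #7: R1 = 18 + 3 = 21  → 21 < 30, loop
  ADD #8: R1 = 21 + 3 = 24  → 24 < 30, loop
  ADD #9: R1 = 24 + 3 = 27  → 27 < 30, loop
  ADD #10: R1 = 27 + 3 = 30  → 30 >= 30, exit
Total ADD instructions: 10

10


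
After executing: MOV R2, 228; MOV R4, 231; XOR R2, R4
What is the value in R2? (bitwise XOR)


Register state trace:
  MOV R2, 228  → R2 = 228 (0b11100100)
  MOV R4, 231  → R4 = 231 (0b11100111)
  XOR R2, R4  → R2 = 228 XOR 231 = 3 (0b00000011)
Final: R2 = 3

3


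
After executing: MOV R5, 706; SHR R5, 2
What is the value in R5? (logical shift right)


Register state trace:
  MOV R5, 706  → R5 = 706
  SHR R5, 2  → R5 = 706 >> 2 = 706 // 2^2 = 176
Final: R5 = 176

176


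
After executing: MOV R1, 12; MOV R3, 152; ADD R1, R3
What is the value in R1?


Register state trace:
  MOV R1, 12  → R1 = 12
  MOV R3, 152  → R3 = 152
  ADD R1, R3  → R1 = 12 + 152 = 164
Final: R1 = 164

164


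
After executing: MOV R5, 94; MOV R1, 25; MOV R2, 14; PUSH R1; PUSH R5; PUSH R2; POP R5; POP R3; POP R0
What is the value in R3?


Stack trace (top is rightmost):
  MOV R5, 94  → R5 = 94
  MOV R1, 25  → R1 = 25
  MOV R2, 14  → R2 = 14
  PUSH R1  → stack: [25]
  PUSH R5  → stack: [25, 94]
  PUSH R2  → stack: [25, 94, 14]
  POP R5  → R5 = 14, stack: [25, 94]
  POP R3  → R3 = 94, stack: [25]
  POP R0  → R0 = 25, stack: []
Final: R3 = 94

94


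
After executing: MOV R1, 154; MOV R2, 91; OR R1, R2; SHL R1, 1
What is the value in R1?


Register state trace:
  MOV R1, 154  → R1 = 154 (0b10011010)
  MOV R2, 91  → R2 = 91 (0b01011011)
  OR R1, R2  → R1 = 154 OR 91 = 219 (0b11011011)
  SHL R1, 1  → R1 = 219 << 1 = 438
Final: R1 = 438

438


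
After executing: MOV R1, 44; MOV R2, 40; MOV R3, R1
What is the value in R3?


Register state trace:
  MOV R1, 44  → R1 = 44
  MOV R2, 40  → R2 = 40
  MOV R3, R1  → R3 = 44
Final: R3 = 44

44


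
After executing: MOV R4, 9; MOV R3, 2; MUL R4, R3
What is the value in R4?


Register state trace:
  MOV R4, 9  → R4 = 9
  MOV R3, 2  → R3 = 2
  MUL R4, R3  → R4 = 9 * 2 = 18
Final: R4 = 18

18


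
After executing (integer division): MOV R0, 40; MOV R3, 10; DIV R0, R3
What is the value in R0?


Register state trace:
  MOV R0, 40  → R0 = 40
  MOV R3, 10  → R3 = 10
  DIV R0, R3  → R0 = 40 // 10 = 4
Final: R0 = 4

4


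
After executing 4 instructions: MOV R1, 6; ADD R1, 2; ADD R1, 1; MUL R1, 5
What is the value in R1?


Register state trace:
  MOV R1, 6  → R1 = 6
  ADD R1, 2  → R1 = 6 + 2 = 8
  ADD R1, 1  → R1 = 8 + 1 = 9
  MUL R1, 5  → R1 = 9 * 5 = 45
Final: R1 = 45

45


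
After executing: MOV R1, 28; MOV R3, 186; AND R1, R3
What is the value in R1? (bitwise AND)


Register state trace:
  MOV R1, 28  → R1 = 28 (0b00011100)
  MOV R3, 186  → R3 = 186 (0b10111010)
  AND R1, R3  → R1 = 28 AND 186 = 24 (0b00011000)
Final: R1 = 24

24


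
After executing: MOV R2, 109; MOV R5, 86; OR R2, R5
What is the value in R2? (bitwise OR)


Register state trace:
  MOV R2, 109  → R2 = 109 (0b01101101)
  MOV R5, 86  → R5 = 86 (0b01010110)
  OR R2, R5   → R2 = 109 OR 86 = 127 (0b01111111)
Final: R2 = 127

127


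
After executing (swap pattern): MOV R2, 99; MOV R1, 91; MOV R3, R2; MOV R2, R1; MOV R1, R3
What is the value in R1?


Register state trace (swap pattern):
  MOV R2, 99  → R2 = 99
  MOV R1, 91  → R1 = 91
  MOV R3, R2  → R3 = 99  (save R2)
  MOV R2, R1  → R2 = 91  (R2 gets R1's value)
  MOV R1, R3  → R1 = 99  (R1 gets saved value)
Final: R1 = 99

99


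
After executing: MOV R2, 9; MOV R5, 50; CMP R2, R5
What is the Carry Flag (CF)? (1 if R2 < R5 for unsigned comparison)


Register state trace:
  MOV R2, 9  → R2 = 9
  MOV R5, 50  → R5 = 50
  CMP R2, R5  → unsigned 9 - 50: borrow occurs
  9 < 50, so CF = 1
CF = 1

1


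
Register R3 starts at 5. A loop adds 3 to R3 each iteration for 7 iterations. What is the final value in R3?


Starting value: R3 = 5
  Iter 1: R3 = 5 + 3 = 8
  Iter 2: R3 = 8 + 3 = 11
  Iter 3: R3 = 11 + 3 = 14
  Iter 4: R3 = 14 + 3 = 17
  Iter 5: R3 = 17 + 3 = 20
  Iter 6: R3 = 20 + 3 = 23
  Iter 7: R3 = 23 + 3 = 26
Final: R3 = 26

26


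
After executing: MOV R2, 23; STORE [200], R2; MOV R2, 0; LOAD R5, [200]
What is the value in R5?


Register and memory trace:
  MOV R2, 23  → R2 = 23
  STORE [200], R2  → mem[200] = 23
  MOV R2, 0  → R2 = 0
  LOAD R5, [200]  → R5 = mem[200] = 23
Final: R5 = 23

23


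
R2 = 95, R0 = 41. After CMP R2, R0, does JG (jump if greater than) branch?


Trace:
  R2 = 95, R0 = 41
  CMP R2, R0  → compares 95 vs 41
  JG checks: is 95 greater than 41?
  95 > 41, so condition is true
Branch taken: Yes

Yes


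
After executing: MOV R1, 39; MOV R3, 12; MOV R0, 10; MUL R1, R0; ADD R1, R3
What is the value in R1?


Register state trace:
  MOV R1, 39  → R1 = 39
  MOV R3, 12  → R3 = 12
  MOV R0, 10  → R0 = 10
  MUL R1, R0  → R1 = 39 * 10 = 390
  ADD R1, R3  → R1 = 390 + 12 = 402
Final: R1 = 402

402


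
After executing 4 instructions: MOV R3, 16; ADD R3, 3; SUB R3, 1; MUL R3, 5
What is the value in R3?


Register state trace:
  MOV R3, 16  → R3 = 16
  ADD R3, 3  → R3 = 16 + 3 = 19
  SUB R3, 1  → R3 = 19 - 1 = 18
  MUL R3, 5  → R3 = 18 * 5 = 90
Final: R3 = 90

90


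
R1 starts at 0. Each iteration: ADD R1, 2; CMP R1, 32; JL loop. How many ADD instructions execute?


Loop trace (R1 starts at 0, target 32, step 2):
  ADD #1: R1 = 0 + 2 = 2  → 2 < 32, loop
  ADD #2: R1 = 2 + 2 = 4  → 4 < 32, loop
  ADD #3: R1 = 4 + 2 = 6  → 6 < 32, loop
  ADD #4: R1 = 6 + 2 = 8  → 8 < 32, loop
  ADD #5: R1 = 8 + 2 = 10  → 10 < 32, loop
  ADD #6: R1 = 10 + 2 = 12  → 12 < 32, loop
  ADD #7: R1 = 12 + 2 = 14  → 14 < 32, loop
  ADD #8: R1 = 14 + 2 = 16  → 16 < 32, loop
  ADD #9: R1 = 16 + 2 = 18  → 18 < 32, loop
  ADD #10: R1 = 18 + 2 = 20  → 20 < 32, loop
  ADD #11: R1 = 20 + 2 = 22  → 22 < 32, loop
  ADD #12: R1 = 22 + 2 = 24  → 24 < 32, loop
  ADD #13: R1 = 24 + 2 = 26  → 26 < 32, loop
  ADD #14: R1 = 26 + 2 = 28  → 28 < 32, loop
  ADD #15: R1 = 28 + 2 = 30  → 30 < 32, loop
  ADD #16: R1 = 30 + 2 = 32  → 32 >= 32, exit
Total ADD instructions: 16

16


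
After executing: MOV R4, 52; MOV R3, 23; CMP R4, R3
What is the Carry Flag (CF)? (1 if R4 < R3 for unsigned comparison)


Register state trace:
  MOV R4, 52  → R4 = 52
  MOV R3, 23  → R3 = 23
  CMP R4, R3  → unsigned 52 - 23: no borrow
  52 >= 23, so CF = 0
CF = 0

0


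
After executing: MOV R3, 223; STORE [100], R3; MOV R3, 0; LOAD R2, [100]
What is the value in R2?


Register and memory trace:
  MOV R3, 223  → R3 = 223
  STORE [100], R3  → mem[100] = 223
  MOV R3, 0  → R3 = 0
  LOAD R2, [100]  → R2 = mem[100] = 223
Final: R2 = 223

223


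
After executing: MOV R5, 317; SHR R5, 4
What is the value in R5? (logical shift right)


Register state trace:
  MOV R5, 317  → R5 = 317
  SHR R5, 4  → R5 = 317 >> 4 = 317 // 2^4 = 19
Final: R5 = 19

19


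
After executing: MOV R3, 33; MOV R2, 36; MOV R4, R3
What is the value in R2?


Register state trace:
  MOV R3, 33  → R3 = 33
  MOV R2, 36  → R2 = 36
  MOV R4, R3  → R4 = 33
Final: R2 = 36

36


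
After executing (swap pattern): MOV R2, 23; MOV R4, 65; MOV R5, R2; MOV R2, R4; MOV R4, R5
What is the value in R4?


Register state trace (swap pattern):
  MOV R2, 23  → R2 = 23
  MOV R4, 65  → R4 = 65
  MOV R5, R2  → R5 = 23  (save R2)
  MOV R2, R4  → R2 = 65  (R2 gets R4's value)
  MOV R4, R5  → R4 = 23  (R4 gets saved value)
Final: R4 = 23

23


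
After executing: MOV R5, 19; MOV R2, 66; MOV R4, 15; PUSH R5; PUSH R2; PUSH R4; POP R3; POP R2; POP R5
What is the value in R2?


Stack trace (top is rightmost):
  MOV R5, 19  → R5 = 19
  MOV R2, 66  → R2 = 66
  MOV R4, 15  → R4 = 15
  PUSH R5  → stack: [19]
  PUSH R2  → stack: [19, 66]
  PUSH R4  → stack: [19, 66, 15]
  POP R3  → R3 = 15, stack: [19, 66]
  POP R2  → R2 = 66, stack: [19]
  POP R5  → R5 = 19, stack: []
Final: R2 = 66

66


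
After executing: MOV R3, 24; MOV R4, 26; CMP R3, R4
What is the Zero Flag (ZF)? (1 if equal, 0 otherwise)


Register state trace:
  MOV R3, 24  → R3 = 24
  MOV R4, 26  → R4 = 26
  CMP R3, R4  → computes 24 - 26 = -2
  Result is nonzero, so values are not equal
ZF = 0

0
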